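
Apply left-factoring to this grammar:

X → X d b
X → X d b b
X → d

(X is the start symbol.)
X → X d b X'
X' → ε
X' → b
X → d

Left-factoring transforms A → αβ₁ | αβ₂ into A → αA' and A' → β₁ | β₂
(α is the longest common prefix among the alternatives). Repeat until
no nonterminal has two alternatives with a common prefix.

Round 1: X has alternatives sharing prefix 'X d b'. Introduce X': X → X d b X'
  Add: X' → ε
  Add: X' → b

No remaining common prefixes — done.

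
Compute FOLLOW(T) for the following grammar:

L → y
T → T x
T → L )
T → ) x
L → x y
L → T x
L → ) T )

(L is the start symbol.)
To compute FOLLOW(T), find every occurrence of T on a right-hand side N → α T β: add FIRST(β) \ {ε}, and if β is empty or nullable also add FOLLOW(N). Iterate to a fixed point.

In T → T x: T is followed by x, add FIRST(x) \ {ε} = { 'x' }
In L → T x: T is followed by x, add FIRST(x) \ {ε} = { 'x' }
In L → ) T ): T is followed by ')', add FIRST(')') \ {ε} = { ')' }

Taking the union: FOLLOW(T) = { ')', 'x' }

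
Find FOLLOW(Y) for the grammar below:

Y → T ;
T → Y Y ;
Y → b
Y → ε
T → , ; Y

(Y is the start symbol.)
{ $, ',', ';', 'b' }

To compute FOLLOW(Y), find every occurrence of Y on a right-hand side N → α Y β: add FIRST(β) \ {ε}, and if β is empty or nullable also add FOLLOW(N). Iterate to a fixed point.

Y is the start symbol, so $ ∈ FOLLOW(Y).
In T → Y Y ;: Y is followed by Y ';', add FIRST(Y ';') \ {ε} = { ',', ';', 'b' }
In T → Y Y ;: Y is followed by ';', add FIRST(';') \ {ε} = { ';' }
In T → , ; Y: Y is at the end, add FOLLOW(T)

The FOLLOW sets referred to above (computed the same way, to a fixed point):
  FOLLOW(T) = { ';' }

Taking the union: FOLLOW(Y) = { $, ',', ';', 'b' }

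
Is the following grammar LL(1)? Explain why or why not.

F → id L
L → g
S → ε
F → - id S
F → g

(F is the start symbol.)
Yes, the grammar is LL(1).

A grammar is LL(1) if for each non-terminal N with multiple productions, the predict sets of those productions are pairwise disjoint, where PREDICT(N → α) = (FIRST(α) \ {ε}) ∪ (FOLLOW(N) if α ⇒* ε).

For F:
  PREDICT(F → id L) = { 'id' }
  PREDICT(F → '-' id S) = { '-' }
  PREDICT(F → g) = { 'g' }
L, S have a single production, so nothing to check there.

All predict sets are disjoint. The grammar IS LL(1).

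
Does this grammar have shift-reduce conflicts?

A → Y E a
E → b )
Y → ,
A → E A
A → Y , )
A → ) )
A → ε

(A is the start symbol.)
Yes — I0: [A → .] vs [A → . ) )]; I4: [A → .] vs [A → . ) )]

A shift-reduce conflict occurs when an LR(0) state has both:
  - a complete (reduce) item [A → α .] (dot at the end), and
  - a shift item [B → β . c γ] (dot before a terminal).

Augment with A' → A and build the canonical LR(0) collection (I0 = CLOSURE({[A' → . A]}), then GOTO on every symbol after a dot until no new states appear). It has 14 states:
  I0: { [A → . ) )], [A → . E A], [A → . Y , )], [A → . Y E a], [A → .], [A' → . A], [E → . b )], [Y → . ,] }  — shift, reduce
  I1: { [A → ) . )] }  — shift
  I2: { [Y → , .] }  — reduce
  I3: { [A' → A .] }  — accept
  I4: { [A → . ) )], [A → . E A], [A → . Y , )], [A → . Y E a], [A → .], [A → E . A], [E → . b )], [Y → . ,] }  — shift, reduce
  I5: { [A → Y . , )], [A → Y . E a], [E → . b )] }  — shift
  I6: { [E → b . )] }  — shift
  I7: { [E → b ) .] }  — reduce
  I8: { [A → Y , . )] }  — shift
  I9: { [A → Y E . a] }  — shift
  I10: { [A → Y E a .] }  — reduce
  I11: { [A → Y , ) .] }  — reduce
  I12: { [A → E A .] }  — reduce
  I13: { [A → ) ) .] }  — reduce

I0 contains reduce item [A → .] and shift items [A → . ) )], [E → . b )], [Y → . ,] — shift-reduce conflict.
I4 contains reduce item [A → .] and shift items [A → . ) )], [E → . b )], [Y → . ,] — shift-reduce conflict.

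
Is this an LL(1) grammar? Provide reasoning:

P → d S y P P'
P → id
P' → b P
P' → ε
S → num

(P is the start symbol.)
A grammar is LL(1) if for each non-terminal N with multiple productions, the predict sets of those productions are pairwise disjoint, where PREDICT(N → α) = (FIRST(α) \ {ε}) ∪ (FOLLOW(N) if α ⇒* ε).

Relevant sets:
  FOLLOW(P') = { $, 'b' }

For P:
  PREDICT(P → d S y P P') = { 'd' }
  PREDICT(P → id) = { 'id' }
For P':
  PREDICT(P' → b P) = { 'b' }
  PREDICT(P' → ε) = { $, 'b' }
S has a single production, so nothing to check there.

Conflict found: Predict set conflict for P': { 'b' }
The grammar is NOT LL(1).

Answer: No. Predict set conflict for P': { 'b' }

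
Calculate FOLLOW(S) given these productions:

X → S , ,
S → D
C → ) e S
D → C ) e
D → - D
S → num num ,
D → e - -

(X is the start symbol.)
In X → S , ,: S is followed by ',' ',', add FIRST(',' ',') \ {ε} = { ',' }
In C → ) e S: S is at the end, add FOLLOW(C)

The FOLLOW sets referred to above (computed the same way, to a fixed point):
  FOLLOW(C) = { ')' }

Taking the union: FOLLOW(S) = { ')', ',' }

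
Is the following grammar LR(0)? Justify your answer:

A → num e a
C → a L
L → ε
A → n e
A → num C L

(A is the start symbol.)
Yes, the grammar is LR(0)

A grammar is LR(0) if no state in the canonical LR(0) collection has:
  - both a shift item (dot before a terminal) and a complete item (shift-reduce conflict), or
  - two or more complete items (reduce-reduce conflict; the accept item [A' → A .] counts as a complete item here).

Augment with A' → A and build the canonical LR(0) collection (I0 = CLOSURE({[A' → . A]}), then GOTO on every symbol after a dot until no new states appear). It has 11 states:
  I0: { [A → . n e], [A → . num C L], [A → . num e a], [A' → . A] }  — shift
  I1: { [A' → A .] }  — accept
  I2: { [A → n . e] }  — shift
  I3: { [A → num . C L], [A → num . e a], [C → . a L] }  — shift
  I4: { [A → num C . L], [L → .] }  — reduce
  I5: { [C → a . L], [L → .] }  — reduce
  I6: { [A → num e . a] }  — shift
  I7: { [A → num e a .] }  — reduce
  I8: { [C → a L .] }  — reduce
  I9: { [A → num C L .] }  — reduce
  I10: { [A → n e .] }  — reduce

Every state is either a pure shift/goto state or contains exactly one complete item and nothing to shift — no conflicts. The grammar is LR(0).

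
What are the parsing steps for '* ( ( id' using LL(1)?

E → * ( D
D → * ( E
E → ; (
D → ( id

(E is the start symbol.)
Stack is shown with the top on the left.

Stack    Input       Action
---------------------------
E $      * ( ( id $  output E → * ( D
* ( D $  * ( ( id $  match '*'
( D $    ( ( id $    match '('
D $      ( id $      output D → ( id
( id $   ( id $      match '('
id $     id $        match 'id'
$        $           accept

The string is accepted.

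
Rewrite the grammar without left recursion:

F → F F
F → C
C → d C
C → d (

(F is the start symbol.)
F is directly left-recursive. The standard transformation for
  A → A α₁ | ... | A α_m | β₁ | ... | β_n
is
  A  → β₁ A' | ... | β_n A'
  A' → α₁ A' | ... | α_m A' | ε

F → C becomes F → C F'
F → F F becomes F' → F F'
Add F' → ε

Productions for other non-terminals are unchanged:
  C → d C
  C → d (

Resulting grammar:
F → C F'
F' → F F'
F' → ε
C → d C
C → d (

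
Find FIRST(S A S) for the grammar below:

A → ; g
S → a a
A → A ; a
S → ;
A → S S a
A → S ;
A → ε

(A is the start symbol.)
{ ';', 'a' }

FIRST sets of the non-terminals involved (from the grammar, by fixed-point iteration):
  FIRST(S) = { ';', 'a' }

To compute FIRST(S A S), process the symbols left to right:
Symbol S is a non-terminal. Add FIRST(S) \ {ε} = { ';', 'a' }
S is not nullable (ε ∉ FIRST(S)), so stop here.
FIRST(S A S) = { ';', 'a' }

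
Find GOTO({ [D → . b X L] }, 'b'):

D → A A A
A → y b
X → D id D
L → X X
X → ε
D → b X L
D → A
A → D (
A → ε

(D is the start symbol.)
GOTO(I, 'b') = CLOSURE({ [A → αX.β] : [A → α.Xβ] ∈ I, X = 'b' })

Items with dot before 'b', with the dot advanced:
  [D → . b X L] → [D → b . X L]
Closure of the advanced items:
  [D → b . X L] has the dot before X: add [X → . D id D], [X → .]
  [X → . D id D] has the dot before D: add [D → . A A A], [D → . b X L], [D → . A]
  [D → . A A A] has the dot before A: add [A → . y b], [A → . D (], [A → .]

GOTO = { [A → . D (], [A → . y b], [A → .], [D → . A A A], [D → . A], [D → . b X L], [D → b . X L], [X → . D id D], [X → .] }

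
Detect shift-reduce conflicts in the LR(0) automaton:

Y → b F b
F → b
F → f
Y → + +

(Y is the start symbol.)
Augment with Y' → Y and build the canonical LR(0) collection (I0 = CLOSURE({[Y' → . Y]}), then GOTO on every symbol after a dot until no new states appear). It has 9 states:
  I0: { [Y → . + +], [Y → . b F b], [Y' → . Y] }  — shift
  I1: { [Y → + . +] }  — shift
  I2: { [Y' → Y .] }  — accept
  I3: { [F → . b], [F → . f], [Y → b . F b] }  — shift
  I4: { [Y → b F . b] }  — shift
  I5: { [F → b .] }  — reduce
  I6: { [F → f .] }  — reduce
  I7: { [Y → b F b .] }  — reduce
  I8: { [Y → + + .] }  — reduce

No state contains both a complete item and a shift item.

Answer: No shift-reduce conflicts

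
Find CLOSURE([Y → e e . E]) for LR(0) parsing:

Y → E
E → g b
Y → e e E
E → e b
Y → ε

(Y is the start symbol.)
{ [E → . e b], [E → . g b], [Y → e e . E] }

Start with: [Y → e e . E]
  [Y → e e . E] has the dot before E: add [E → . g b], [E → . e b]
No further items can be added.

CLOSURE = { [E → . e b], [E → . g b], [Y → e e . E] }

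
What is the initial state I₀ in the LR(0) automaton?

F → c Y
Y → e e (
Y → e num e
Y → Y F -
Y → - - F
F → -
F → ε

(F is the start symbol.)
{ [F → . -], [F → . c Y], [F → .], [F' → . F] }

First, augment the grammar with F' → F
I₀ = CLOSURE({ [F' → . F] }):
  [F' → . F] has the dot before F: add [F → . c Y], [F → . -], [F → .]
No further items can be added.

I₀ = { [F → . -], [F → . c Y], [F → .], [F' → . F] }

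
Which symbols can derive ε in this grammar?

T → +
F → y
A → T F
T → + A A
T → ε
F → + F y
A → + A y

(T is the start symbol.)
{ 'T' }

A non-terminal is nullable if it can derive ε (the empty string): either it has an ε-production, or it has a production whose right-hand side consists entirely of nullable non-terminals.

ε-productions: T → ε
So T is immediately nullable.
No further non-terminal can be added: every production for the remaining non-terminals contains a terminal or a non-nullable non-terminal.
Nullable = { 'T' }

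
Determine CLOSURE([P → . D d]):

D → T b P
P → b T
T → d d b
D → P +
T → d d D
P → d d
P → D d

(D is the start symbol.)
To compute CLOSURE, for each item [A → α.Bβ] where B is a non-terminal, add [B → .γ] for all productions B → γ; repeat for the newly added items until nothing changes.

Start with: [P → . D d]
  [P → . D d] has the dot before D: add [D → . T b P], [D → . P +]
  [D → . T b P] has the dot before T: add [T → . d d b], [T → . d d D]
  [D → . P +] has the dot before P: add [P → . b T], [P → . d d]
No further items can be added.

CLOSURE = { [D → . P +], [D → . T b P], [P → . D d], [P → . b T], [P → . d d], [T → . d d D], [T → . d d b] }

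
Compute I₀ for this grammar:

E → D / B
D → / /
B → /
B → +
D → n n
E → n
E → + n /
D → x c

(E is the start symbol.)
{ [D → . / /], [D → . n n], [D → . x c], [E → . + n /], [E → . D / B], [E → . n], [E' → . E] }

First, augment the grammar with E' → E
I₀ = CLOSURE({ [E' → . E] }):
  [E' → . E] has the dot before E: add [E → . D / B], [E → . n], [E → . + n /]
  [E → . D / B] has the dot before D: add [D → . / /], [D → . n n], [D → . x c]
No further items can be added.

I₀ = { [D → . / /], [D → . n n], [D → . x c], [E → . + n /], [E → . D / B], [E → . n], [E' → . E] }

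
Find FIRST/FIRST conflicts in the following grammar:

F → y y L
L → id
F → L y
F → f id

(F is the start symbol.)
A FIRST/FIRST conflict occurs when two productions N → α and N → β for the same non-terminal have FIRST(α) ∩ FIRST(β) ≠ ∅ (with ε ∈ FIRST of a nullable right-hand side, so two nullable alternatives also conflict).

FIRST sets of the non-terminals at (or reachable through a nullable prefix from) the front of some alternative:
  FIRST(L) = { 'id' }

Productions for F:
  F → y y L: FIRST = { 'y' }
  F → L y: FIRST = { 'id' }
  F → f id: FIRST = { 'f' }
L has only one production, so no FIRST/FIRST conflict is possible there.

All alternatives of each non-terminal have pairwise disjoint FIRST sets.

Answer: No FIRST/FIRST conflicts.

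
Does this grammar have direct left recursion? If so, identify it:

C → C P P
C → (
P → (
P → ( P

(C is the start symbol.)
Direct left recursion occurs when N → N α for some non-terminal N (the right-hand side begins with the left-hand side itself).

C → C P P: LEFT RECURSIVE (starts with C)
C → (: starts with '('
P → (: starts with '('
P → ( P: starts with '('

The grammar has direct left recursion on: C.

Answer: Yes, C is left-recursive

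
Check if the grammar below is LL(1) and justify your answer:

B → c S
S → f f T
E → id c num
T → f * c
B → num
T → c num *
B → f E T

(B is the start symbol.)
A grammar is LL(1) if for each non-terminal N with multiple productions, the predict sets of those productions are pairwise disjoint, where PREDICT(N → α) = (FIRST(α) \ {ε}) ∪ (FOLLOW(N) if α ⇒* ε).

For B:
  PREDICT(B → c S) = { 'c' }
  PREDICT(B → num) = { 'num' }
  PREDICT(B → f E T) = { 'f' }
For T:
  PREDICT(T → f '*' c) = { 'f' }
  PREDICT(T → c num '*') = { 'c' }
S, E have a single production, so nothing to check there.

All predict sets are disjoint. The grammar IS LL(1).

Answer: Yes, the grammar is LL(1).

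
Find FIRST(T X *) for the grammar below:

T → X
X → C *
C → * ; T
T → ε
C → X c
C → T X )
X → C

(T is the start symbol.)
FIRST sets of the non-terminals involved (from the grammar, by fixed-point iteration):
  FIRST(T) = { '*', ε }
  FIRST(X) = { '*' }

To compute FIRST(T X *), process the symbols left to right:
Symbol T is a non-terminal. Add FIRST(T) \ {ε} = { '*' }
T is nullable (ε ∈ FIRST(T)), continue to the next symbol.
Symbol X is a non-terminal. Add FIRST(X) \ {ε} = { '*' }
X is not nullable (ε ∉ FIRST(X)), so stop here.
FIRST(T X *) = { '*' }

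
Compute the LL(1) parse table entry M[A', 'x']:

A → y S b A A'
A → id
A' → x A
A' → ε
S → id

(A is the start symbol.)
To find M[A', 'x'], we find productions for A' where 'x' is in the predict set (PREDICT(N → α) = (FIRST(α) \ {ε}) ∪ (FOLLOW(N) if α ⇒* ε)).

Relevant sets:
  FOLLOW(A') = { $, 'x' }

A' → x A: PREDICT = { 'x' }
  'x' is in predict set, so this production goes in M[A', 'x']
A' → ε: PREDICT = { $, 'x' }
  'x' is in predict set, so this production goes in M[A', 'x']

M[A', 'x'] = A' → x A, A' → ε  (a multiply-defined cell — the grammar is not LL(1))

Answer: A' → x A, A' → ε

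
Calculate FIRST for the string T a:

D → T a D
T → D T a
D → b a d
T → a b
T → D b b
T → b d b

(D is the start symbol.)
FIRST sets of the non-terminals involved (from the grammar, by fixed-point iteration):
  FIRST(T) = { 'a', 'b' }

To compute FIRST(T a), process the symbols left to right:
Symbol T is a non-terminal. Add FIRST(T) \ {ε} = { 'a', 'b' }
T is not nullable (ε ∉ FIRST(T)), so stop here.
FIRST(T a) = { 'a', 'b' }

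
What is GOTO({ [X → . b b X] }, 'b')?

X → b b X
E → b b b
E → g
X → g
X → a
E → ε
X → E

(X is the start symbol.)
GOTO(I, 'b') = CLOSURE({ [A → αX.β] : [A → α.Xβ] ∈ I, X = 'b' })

Items with dot before 'b', with the dot advanced:
  [X → . b b X] → [X → b . b X]
Closure adds nothing (no advanced item has the dot before a non-terminal).

GOTO = { [X → b . b X] }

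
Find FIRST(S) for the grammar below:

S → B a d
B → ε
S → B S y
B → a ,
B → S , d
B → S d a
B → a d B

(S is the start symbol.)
{ 'a' }

To compute FIRST(S), examine every production with S on the left-hand side, reading each right-hand side left to right until a non-nullable symbol is reached.

FIRST sets of the other non-terminals involved (by the same procedure, iterated to a fixed point):
  FIRST(B) = { 'a', ε }

From S → B a d:
  - B is a non-terminal: add FIRST(B) \ {ε} = { 'a' }
    B is nullable, so continue to the next symbol
  - a is a terminal: add 'a' and stop
From S → B S y:
  - B is a non-terminal: add FIRST(B) \ {ε} = { 'a' }
    B is nullable, so continue to the next symbol
  - S is the symbol being defined: contributes nothing new
    S is not nullable, so stop

Collecting: FIRST(S) = { 'a' }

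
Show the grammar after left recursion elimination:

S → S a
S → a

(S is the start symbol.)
S is directly left-recursive. The standard transformation for
  A → A α₁ | ... | A α_m | β₁ | ... | β_n
is
  A  → β₁ A' | ... | β_n A'
  A' → α₁ A' | ... | α_m A' | ε

S → a becomes S → a S'
S → S a becomes S' → a S'
Add S' → ε

Resulting grammar:
S → a S'
S' → a S'
S' → ε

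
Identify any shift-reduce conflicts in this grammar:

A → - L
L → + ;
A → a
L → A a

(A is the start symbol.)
A shift-reduce conflict occurs when an LR(0) state has both:
  - a complete (reduce) item [A → α .] (dot at the end), and
  - a shift item [B → β . c γ] (dot before a terminal).

Augment with A' → A and build the canonical LR(0) collection (I0 = CLOSURE({[A' → . A]}), then GOTO on every symbol after a dot until no new states appear). It has 9 states:
  I0: { [A → . - L], [A → . a], [A' → . A] }  — shift
  I1: { [A → - . L], [A → . - L], [A → . a], [L → . + ;], [L → . A a] }  — shift
  I2: { [A' → A .] }  — accept
  I3: { [A → a .] }  — reduce
  I4: { [L → + . ;] }  — shift
  I5: { [L → A . a] }  — shift
  I6: { [A → - L .] }  — reduce
  I7: { [L → A a .] }  — reduce
  I8: { [L → + ; .] }  — reduce

No state contains both a complete item and a shift item.

Answer: No shift-reduce conflicts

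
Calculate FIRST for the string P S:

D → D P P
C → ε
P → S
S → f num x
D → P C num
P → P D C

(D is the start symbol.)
{ 'f' }

FIRST sets of the non-terminals involved (from the grammar, by fixed-point iteration):
  FIRST(P) = { 'f' }

To compute FIRST(P S), process the symbols left to right:
Symbol P is a non-terminal. Add FIRST(P) \ {ε} = { 'f' }
P is not nullable (ε ∉ FIRST(P)), so stop here.
FIRST(P S) = { 'f' }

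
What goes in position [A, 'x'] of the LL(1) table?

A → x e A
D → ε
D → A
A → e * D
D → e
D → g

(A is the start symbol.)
A → x e A

To find M[A, 'x'], we find productions for A where 'x' is in the predict set (PREDICT(N → α) = (FIRST(α) \ {ε}) ∪ (FOLLOW(N) if α ⇒* ε)).

A → x e A: PREDICT = { 'x' }
  'x' is in predict set, so this production goes in M[A, 'x']
A → e * D: PREDICT = { 'e' }

M[A, 'x'] = A → x e A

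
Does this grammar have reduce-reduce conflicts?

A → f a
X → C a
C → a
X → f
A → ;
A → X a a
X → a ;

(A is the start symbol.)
A reduce-reduce conflict occurs when an LR(0) state has two complete items [A → α .] and [B → β .] — both call for a reduction, and with no lookahead the parser cannot choose between them.

Augment with A' → A and build the canonical LR(0) collection (I0 = CLOSURE({[A' → . A]}), then GOTO on every symbol after a dot until no new states appear). It has 12 states:
  I0: { [A → . ;], [A → . X a a], [A → . f a], [A' → . A], [C → . a], [X → . C a], [X → . a ;], [X → . f] }  — shift
  I1: { [A → ; .] }  — reduce
  I2: { [A' → A .] }  — accept
  I3: { [X → C . a] }  — shift
  I4: { [A → X . a a] }  — shift
  I5: { [C → a .], [X → a . ;] }  — shift, reduce
  I6: { [A → f . a], [X → f .] }  — shift, reduce
  I7: { [A → f a .] }  — reduce
  I8: { [X → a ; .] }  — reduce
  I9: { [A → X a . a] }  — shift
  I10: { [A → X a a .] }  — reduce
  I11: { [X → C a .] }  — reduce

No state contains more than one complete item.

Answer: No reduce-reduce conflicts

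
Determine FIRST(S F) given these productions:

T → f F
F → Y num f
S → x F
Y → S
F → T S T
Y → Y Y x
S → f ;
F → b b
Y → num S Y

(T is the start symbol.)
{ 'f', 'x' }

FIRST sets of the non-terminals involved (from the grammar, by fixed-point iteration):
  FIRST(S) = { 'f', 'x' }

To compute FIRST(S F), process the symbols left to right:
Symbol S is a non-terminal. Add FIRST(S) \ {ε} = { 'f', 'x' }
S is not nullable (ε ∉ FIRST(S)), so stop here.
FIRST(S F) = { 'f', 'x' }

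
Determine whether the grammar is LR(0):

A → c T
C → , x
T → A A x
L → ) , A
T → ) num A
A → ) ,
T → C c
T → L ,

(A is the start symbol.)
No. Shift-reduce conflict between [A → ) , .] and [A → . ) ,]

A grammar is LR(0) if no state in the canonical LR(0) collection has:
  - both a shift item (dot before a terminal) and a complete item (shift-reduce conflict), or
  - two or more complete items (reduce-reduce conflict; the accept item [A' → A .] counts as a complete item here).

Augment with A' → A and build the canonical LR(0) collection (I0 = CLOSURE({[A' → . A]}), then GOTO on every symbol after a dot until no new states appear). It has 20 states:
  I0: { [A → . ) ,], [A → . c T], [A' → . A] }  — shift
  I1: { [A → ) . ,] }  — shift
  I2: { [A' → A .] }  — accept
  I3: { [A → . ) ,], [A → . c T], [A → c . T], [C → . , x], [L → . ) , A], [T → . ) num A], [T → . A A x], [T → . C c], [T → . L ,] }  — shift
  I4: { [A → ) . ,], [L → ) . , A], [T → ) . num A] }  — shift
  I5: { [C → , . x] }  — shift
  I6: { [A → . ) ,], [A → . c T], [T → A . A x] }  — shift
  I7: { [T → C . c] }  — shift
  I8: { [T → L . ,] }  — shift
  I9: { [A → c T .] }  — reduce
  I10: { [T → L , .] }  — reduce
  I11: { [T → C c .] }  — reduce
  I12: { [T → A A . x] }  — shift
  I13: { [T → A A x .] }  — reduce
  I14: { [C → , x .] }  — reduce
  I15: { [A → ) , .], [A → . ) ,], [A → . c T], [L → ) , . A] }  — shift, reduce
  I16: { [A → . ) ,], [A → . c T], [T → ) num . A] }  — shift
  I17: { [T → ) num A .] }  — reduce
  I18: { [L → ) , A .] }  — reduce
  I19: { [A → ) , .] }  — reduce

Conflict in state I15:
  Shift-reduce conflict between [A → ) , .] and [A → . ) ,]
So the grammar is NOT LR(0).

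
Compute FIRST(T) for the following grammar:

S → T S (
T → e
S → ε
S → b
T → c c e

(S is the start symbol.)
{ 'c', 'e' }

From T → e:
  - e is a terminal: add 'e' and stop
From T → c c e:
  - c is a terminal: add 'c' and stop

Collecting: FIRST(T) = { 'c', 'e' }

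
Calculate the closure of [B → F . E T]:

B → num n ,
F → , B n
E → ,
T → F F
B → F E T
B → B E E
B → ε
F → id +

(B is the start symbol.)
{ [B → F . E T], [E → . ,] }

Start with: [B → F . E T]
  [B → F . E T] has the dot before E: add [E → . ,]
No further items can be added.

CLOSURE = { [B → F . E T], [E → . ,] }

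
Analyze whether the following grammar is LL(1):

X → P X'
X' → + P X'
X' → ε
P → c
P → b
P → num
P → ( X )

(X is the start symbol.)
Yes, the grammar is LL(1).

A grammar is LL(1) if for each non-terminal N with multiple productions, the predict sets of those productions are pairwise disjoint, where PREDICT(N → α) = (FIRST(α) \ {ε}) ∪ (FOLLOW(N) if α ⇒* ε).

Relevant sets:
  FOLLOW(X') = { $, ')' }

For X':
  PREDICT(X' → '+' P X') = { '+' }
  PREDICT(X' → ε) = { $, ')' }
For P:
  PREDICT(P → c) = { 'c' }
  PREDICT(P → b) = { 'b' }
  PREDICT(P → num) = { 'num' }
  PREDICT(P → '(' X ')') = { '(' }
X has a single production, so nothing to check there.

All predict sets are disjoint. The grammar IS LL(1).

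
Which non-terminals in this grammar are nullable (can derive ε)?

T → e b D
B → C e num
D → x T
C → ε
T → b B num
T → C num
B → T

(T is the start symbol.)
{ 'C' }

ε-productions: C → ε
So C is immediately nullable.
No further non-terminal can be added: every production for the remaining non-terminals contains a terminal or a non-nullable non-terminal.
Nullable = { 'C' }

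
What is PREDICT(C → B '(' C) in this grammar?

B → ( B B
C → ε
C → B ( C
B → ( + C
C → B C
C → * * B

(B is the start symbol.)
{ '(' }

PREDICT(C → B '(' C) = (FIRST(RHS) \ {ε}) ∪ (FOLLOW(C) if ε ∈ FIRST(RHS), i.e. RHS ⇒* ε)
FIRST(B) = { '(' }
FIRST(B '(' C) = { '(' }
ε ∉ FIRST(B '(' C), so FOLLOW(C) is not added.
PREDICT(C → B '(' C) = { '(' }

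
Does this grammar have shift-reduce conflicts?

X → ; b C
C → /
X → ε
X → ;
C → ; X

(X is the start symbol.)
Augment with X' → X and build the canonical LR(0) collection (I0 = CLOSURE({[X' → . X]}), then GOTO on every symbol after a dot until no new states appear). It has 8 states:
  I0: { [X → . ; b C], [X → . ;], [X → .], [X' → . X] }  — shift, reduce
  I1: { [X → ; . b C], [X → ; .] }  — shift, reduce
  I2: { [X' → X .] }  — accept
  I3: { [C → . /], [C → . ; X], [X → ; b . C] }  — shift
  I4: { [C → / .] }  — reduce
  I5: { [C → ; . X], [X → . ; b C], [X → . ;], [X → .] }  — shift, reduce
  I6: { [X → ; b C .] }  — reduce
  I7: { [C → ; X .] }  — reduce

I0 contains reduce item [X → .] and shift items [X → . ;], [X → . ; b C] — shift-reduce conflict.
I1 contains reduce item [X → ; .] and shift item [X → ; . b C] — shift-reduce conflict.
I5 contains reduce item [X → .] and shift items [X → . ;], [X → . ; b C] — shift-reduce conflict.

Answer: Yes — I0: [X → .] vs [X → . ;]; I1: [X → ; .] vs [X → ; . b C]; I5: [X → .] vs [X → . ;]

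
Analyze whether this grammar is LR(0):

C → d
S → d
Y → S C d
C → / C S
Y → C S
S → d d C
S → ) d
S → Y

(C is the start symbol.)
No. Shift-reduce conflict between [C → / C S .] and [C → . / C S]

A grammar is LR(0) if no state in the canonical LR(0) collection has:
  - both a shift item (dot before a terminal) and a complete item (shift-reduce conflict), or
  - two or more complete items (reduce-reduce conflict; the accept item [C' → C .] counts as a complete item here).

Augment with C' → C and build the canonical LR(0) collection (I0 = CLOSURE({[C' → . C]}), then GOTO on every symbol after a dot until no new states appear). It has 16 states:
  I0: { [C → . / C S], [C → . d], [C' → . C] }  — shift
  I1: { [C → . / C S], [C → . d], [C → / . C S] }  — shift
  I2: { [C' → C .] }  — accept
  I3: { [C → d .] }  — reduce
  I4: { [C → . / C S], [C → . d], [C → / C . S], [S → . ) d], [S → . Y], [S → . d d C], [S → . d], [Y → . C S], [Y → . S C d] }  — shift
  I5: { [S → ) . d] }  — shift
  I6: { [C → . / C S], [C → . d], [S → . ) d], [S → . Y], [S → . d d C], [S → . d], [Y → . C S], [Y → . S C d], [Y → C . S] }  — shift
  I7: { [C → . / C S], [C → . d], [C → / C S .], [Y → S . C d] }  — shift, reduce
  I8: { [S → Y .] }  — reduce
  I9: { [C → d .], [S → d . d C], [S → d .] }  — shift, 2 reduces
  I10: { [C → . / C S], [C → . d], [S → d d . C] }  — shift
  I11: { [S → d d C .] }  — reduce
  I12: { [Y → S C . d] }  — shift
  I13: { [Y → S C d .] }  — reduce
  I14: { [C → . / C S], [C → . d], [Y → C S .], [Y → S . C d] }  — shift, reduce
  I15: { [S → ) d .] }  — reduce

Conflict in state I7:
  Shift-reduce conflict between [C → / C S .] and [C → . / C S]
So the grammar is NOT LR(0).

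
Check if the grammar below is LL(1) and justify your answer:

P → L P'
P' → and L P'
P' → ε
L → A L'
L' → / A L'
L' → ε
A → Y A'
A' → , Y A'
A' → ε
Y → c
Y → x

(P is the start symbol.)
Relevant sets:
  FOLLOW(P') = { $ }
  FOLLOW(L') = { $, 'and' }
  FOLLOW(A') = { $, '/', 'and' }

For P':
  PREDICT(P' → and L P') = { 'and' }
  PREDICT(P' → ε) = { $ }
For L':
  PREDICT(L' → '/' A L') = { '/' }
  PREDICT(L' → ε) = { $, 'and' }
For A':
  PREDICT(A' → ',' Y A') = { ',' }
  PREDICT(A' → ε) = { $, '/', 'and' }
For Y:
  PREDICT(Y → c) = { 'c' }
  PREDICT(Y → x) = { 'x' }
P, L, A have a single production, so nothing to check there.

All predict sets are disjoint. The grammar IS LL(1).

Answer: Yes, the grammar is LL(1).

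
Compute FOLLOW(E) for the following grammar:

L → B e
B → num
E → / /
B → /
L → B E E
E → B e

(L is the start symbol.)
To compute FOLLOW(E), find every occurrence of E on a right-hand side N → α E β: add FIRST(β) \ {ε}, and if β is empty or nullable also add FOLLOW(N). Iterate to a fixed point.

In L → B E E: E is followed by E, add FIRST(E) \ {ε} = { '/', 'num' }
In L → B E E: E is at the end, add FOLLOW(L)

The FOLLOW sets referred to above (computed the same way, to a fixed point):
  FOLLOW(L) = { $ }

Taking the union: FOLLOW(E) = { $, '/', 'num' }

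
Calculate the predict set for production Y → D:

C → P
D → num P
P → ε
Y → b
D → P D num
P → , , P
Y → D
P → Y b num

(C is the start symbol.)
PREDICT(Y → D) = (FIRST(RHS) \ {ε}) ∪ (FOLLOW(Y) if ε ∈ FIRST(RHS), i.e. RHS ⇒* ε)
FIRST(D) = { ',', 'b', 'num' }
FIRST(D) = { ',', 'b', 'num' }
ε ∉ FIRST(D), so FOLLOW(Y) is not added.
PREDICT(Y → D) = { ',', 'b', 'num' }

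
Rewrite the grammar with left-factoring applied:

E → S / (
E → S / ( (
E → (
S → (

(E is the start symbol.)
Left-factoring transforms A → αβ₁ | αβ₂ into A → αA' and A' → β₁ | β₂
(α is the longest common prefix among the alternatives). Repeat until
no nonterminal has two alternatives with a common prefix.

Round 1: E has alternatives sharing prefix 'S / ('. Introduce E': E → S / ( E'
  Add: E' → ε
  Add: E' → (

No remaining common prefixes — done.

Resulting grammar:
E → S / ( E'
E' → ε
E' → (
E → (
S → (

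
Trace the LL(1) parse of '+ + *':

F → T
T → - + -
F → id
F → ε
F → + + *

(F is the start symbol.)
Stack is shown with the top on the left.

Stack    Input    Action
------------------------
F $      + + * $  output F → + + *
+ + * $  + + * $  match '+'
+ * $    + * $    match '+'
* $      * $      match '*'
$        $        accept

The string is accepted.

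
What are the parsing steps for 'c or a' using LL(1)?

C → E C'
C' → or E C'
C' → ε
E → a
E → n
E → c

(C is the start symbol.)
Stack is shown with the top on the left.

Stack      Input     Action
---------------------------
C $        c or a $  output C → E C'
E C' $     c or a $  output E → c
c C' $     c or a $  match 'c'
C' $       or a $    output C' → or E C'
or E C' $  or a $    match 'or'
E C' $     a $       output E → a
a C' $     a $       match 'a'
C' $       $         output C' → ε
$          $         accept

The string is accepted.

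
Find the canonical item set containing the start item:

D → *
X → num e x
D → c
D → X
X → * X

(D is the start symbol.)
{ [D → . *], [D → . X], [D → . c], [D' → . D], [X → . * X], [X → . num e x] }

First, augment the grammar with D' → D
I₀ = CLOSURE({ [D' → . D] }):
  [D' → . D] has the dot before D: add [D → . *], [D → . c], [D → . X]
  [D → . X] has the dot before X: add [X → . num e x], [X → . * X]
No further items can be added.

I₀ = { [D → . *], [D → . X], [D → . c], [D' → . D], [X → . * X], [X → . num e x] }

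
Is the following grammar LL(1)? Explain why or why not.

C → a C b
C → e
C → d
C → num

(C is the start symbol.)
For C:
  PREDICT(C → a C b) = { 'a' }
  PREDICT(C → e) = { 'e' }
  PREDICT(C → d) = { 'd' }
  PREDICT(C → num) = { 'num' }

All predict sets are disjoint. The grammar IS LL(1).

Answer: Yes, the grammar is LL(1).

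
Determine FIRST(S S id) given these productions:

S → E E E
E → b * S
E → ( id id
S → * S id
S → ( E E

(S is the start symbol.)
{ '(', '*', 'b' }

FIRST sets of the non-terminals involved (from the grammar, by fixed-point iteration):
  FIRST(S) = { '(', '*', 'b' }

To compute FIRST(S S id), process the symbols left to right:
Symbol S is a non-terminal. Add FIRST(S) \ {ε} = { '(', '*', 'b' }
S is not nullable (ε ∉ FIRST(S)), so stop here.
FIRST(S S id) = { '(', '*', 'b' }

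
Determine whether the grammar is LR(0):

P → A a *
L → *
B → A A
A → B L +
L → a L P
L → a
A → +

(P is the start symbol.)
A grammar is LR(0) if no state in the canonical LR(0) collection has:
  - both a shift item (dot before a terminal) and a complete item (shift-reduce conflict), or
  - two or more complete items (reduce-reduce conflict; the accept item [P' → P .] counts as a complete item here).

Augment with P' → P and build the canonical LR(0) collection (I0 = CLOSURE({[P' → . P]}), then GOTO on every symbol after a dot until no new states appear). It has 14 states:
  I0: { [A → . +], [A → . B L +], [B → . A A], [P → . A a *], [P' → . P] }  — shift
  I1: { [A → + .] }  — reduce
  I2: { [A → . +], [A → . B L +], [B → . A A], [B → A . A], [P → A . a *] }  — shift
  I3: { [A → B . L +], [L → . *], [L → . a L P], [L → . a] }  — shift
  I4: { [P' → P .] }  — accept
  I5: { [L → * .] }  — reduce
  I6: { [A → B L . +] }  — shift
  I7: { [L → . *], [L → . a L P], [L → . a], [L → a . L P], [L → a .] }  — shift, reduce
  I8: { [A → . +], [A → . B L +], [B → . A A], [L → a L . P], [P → . A a *] }  — shift
  I9: { [L → a L P .] }  — reduce
  I10: { [A → B L + .] }  — reduce
  I11: { [A → . +], [A → . B L +], [B → . A A], [B → A . A], [B → A A .] }  — shift, reduce
  I12: { [P → A a . *] }  — shift
  I13: { [P → A a * .] }  — reduce

Conflict in state I7:
  Shift-reduce conflict between [L → a .] and [L → . *]
So the grammar is NOT LR(0).

Answer: No. Shift-reduce conflict between [L → a .] and [L → . *]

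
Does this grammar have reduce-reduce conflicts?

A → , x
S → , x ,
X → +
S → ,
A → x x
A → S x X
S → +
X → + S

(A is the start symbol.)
No reduce-reduce conflicts

A reduce-reduce conflict occurs when an LR(0) state has two complete items [A → α .] and [B → β .] — both call for a reduction, and with no lookahead the parser cannot choose between them.

Augment with A' → A and build the canonical LR(0) collection (I0 = CLOSURE({[A' → . A]}), then GOTO on every symbol after a dot until no new states appear). It has 15 states:
  I0: { [A → . , x], [A → . S x X], [A → . x x], [A' → . A], [S → . +], [S → . , x ,], [S → . ,] }  — shift
  I1: { [S → + .] }  — reduce
  I2: { [A → , . x], [S → , . x ,], [S → , .] }  — shift, reduce
  I3: { [A' → A .] }  — accept
  I4: { [A → S . x X] }  — shift
  I5: { [A → x . x] }  — shift
  I6: { [A → x x .] }  — reduce
  I7: { [A → S x . X], [X → . + S], [X → . +] }  — shift
  I8: { [S → . +], [S → . , x ,], [S → . ,], [X → + . S], [X → + .] }  — shift, reduce
  I9: { [A → S x X .] }  — reduce
  I10: { [S → , . x ,], [S → , .] }  — shift, reduce
  I11: { [X → + S .] }  — reduce
  I12: { [S → , x . ,] }  — shift
  I13: { [S → , x , .] }  — reduce
  I14: { [A → , x .], [S → , x . ,] }  — shift, reduce

No state contains more than one complete item.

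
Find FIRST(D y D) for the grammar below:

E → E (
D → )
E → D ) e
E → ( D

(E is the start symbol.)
FIRST sets of the non-terminals involved (from the grammar, by fixed-point iteration):
  FIRST(D) = { ')' }

To compute FIRST(D y D), process the symbols left to right:
Symbol D is a non-terminal. Add FIRST(D) \ {ε} = { ')' }
D is not nullable (ε ∉ FIRST(D)), so stop here.
FIRST(D y D) = { ')' }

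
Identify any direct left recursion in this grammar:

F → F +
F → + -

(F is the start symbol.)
Yes, F is left-recursive

F → F +: LEFT RECURSIVE (starts with F)
F → + -: starts with '+'

The grammar has direct left recursion on: F.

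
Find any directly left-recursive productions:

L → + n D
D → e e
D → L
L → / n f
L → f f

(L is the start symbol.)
No direct left recursion

Direct left recursion occurs when N → N α for some non-terminal N (the right-hand side begins with the left-hand side itself).

L → + n D: starts with '+'
D → e e: starts with e
D → L: starts with L
L → / n f: starts with '/'
L → f f: starts with f

No direct left recursion found.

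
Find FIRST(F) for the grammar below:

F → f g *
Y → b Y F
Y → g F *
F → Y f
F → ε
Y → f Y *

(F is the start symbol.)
To compute FIRST(F), examine every production with F on the left-hand side, reading each right-hand side left to right until a non-nullable symbol is reached.

FIRST sets of the other non-terminals involved (by the same procedure, iterated to a fixed point):
  FIRST(Y) = { 'b', 'f', 'g' }

From F → f g *:
  - f is a terminal: add 'f' and stop
From F → Y f:
  - Y is a non-terminal: add FIRST(Y) \ {ε} = { 'b', 'f', 'g' }
    Y is not nullable, so stop
From F → ε:
  - ε-production, so ε ∈ FIRST(F)

Collecting: FIRST(F) = { 'b', 'f', 'g', ε }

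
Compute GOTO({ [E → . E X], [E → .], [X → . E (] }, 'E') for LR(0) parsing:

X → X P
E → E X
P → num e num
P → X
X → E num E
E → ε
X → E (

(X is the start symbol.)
GOTO(I, 'E') = CLOSURE({ [A → αX.β] : [A → α.Xβ] ∈ I, X = 'E' })

Items with dot before 'E', with the dot advanced:
  [E → . E X] → [E → E . X]
  [X → . E (] → [X → E . (]
Closure of the advanced items:
  [E → E . X] has the dot before X: add [X → . X P], [X → . E num E], [X → . E (]
  [X → . E num E] has the dot before E: add [E → . E X], [E → .]

GOTO = { [E → . E X], [E → .], [E → E . X], [X → . E (], [X → . E num E], [X → . X P], [X → E . (] }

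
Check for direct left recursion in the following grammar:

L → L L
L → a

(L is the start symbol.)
L → L L: LEFT RECURSIVE (starts with L)
L → a: starts with a

The grammar has direct left recursion on: L.

Answer: Yes, L is left-recursive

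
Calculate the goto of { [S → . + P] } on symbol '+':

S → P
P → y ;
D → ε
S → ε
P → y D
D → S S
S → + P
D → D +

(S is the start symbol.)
GOTO(I, '+') = CLOSURE({ [A → αX.β] : [A → α.Xβ] ∈ I, X = '+' })

Items with dot before '+', with the dot advanced:
  [S → . + P] → [S → + . P]
Closure of the advanced items:
  [S → + . P] has the dot before P: add [P → . y ;], [P → . y D]

GOTO = { [P → . y ;], [P → . y D], [S → + . P] }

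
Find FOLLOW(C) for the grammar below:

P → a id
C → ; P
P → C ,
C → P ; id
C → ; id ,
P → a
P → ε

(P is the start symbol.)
{ ',' }

In P → C ,: C is followed by ',', add FIRST(',') \ {ε} = { ',' }

Taking the union: FOLLOW(C) = { ',' }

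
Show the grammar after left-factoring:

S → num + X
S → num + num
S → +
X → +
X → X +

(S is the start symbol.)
Left-factoring transforms A → αβ₁ | αβ₂ into A → αA' and A' → β₁ | β₂
(α is the longest common prefix among the alternatives). Repeat until
no nonterminal has two alternatives with a common prefix.

Round 1: S has alternatives sharing prefix 'num +'. Introduce S': S → num + S'
  Add: S' → X
  Add: S' → num

No remaining common prefixes — done.

Resulting grammar:
S → num + S'
S' → X
S' → num
S → +
X → +
X → X +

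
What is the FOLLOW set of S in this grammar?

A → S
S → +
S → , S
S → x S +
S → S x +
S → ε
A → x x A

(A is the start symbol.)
{ $, '+', 'x' }

To compute FOLLOW(S), find every occurrence of S on a right-hand side N → α S β: add FIRST(β) \ {ε}, and if β is empty or nullable also add FOLLOW(N). Iterate to a fixed point.

In A → S: S is at the end, add FOLLOW(A)
In S → , S: S is at the end; this adds FOLLOW(S) to itself — nothing new
In S → x S +: S is followed by '+', add FIRST('+') \ {ε} = { '+' }
In S → S x +: S is followed by x '+', add FIRST(x '+') \ {ε} = { 'x' }

The FOLLOW sets referred to above (computed the same way, to a fixed point):
  FOLLOW(A) = { $ }

Taking the union: FOLLOW(S) = { $, '+', 'x' }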